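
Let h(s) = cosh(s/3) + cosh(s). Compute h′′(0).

10/9

Combine the two series term by term.
The coefficient of s^2 in the expansion is 5/9, so h′′(0) = 2! * (5/9) = 10/9.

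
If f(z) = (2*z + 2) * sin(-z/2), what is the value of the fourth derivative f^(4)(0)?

Multiply each power in the prefactor through the base expansion.
The coefficient of z^4 in the expansion is 1/24, so f^(4)(0) = 4! * (1/24) = 1.

1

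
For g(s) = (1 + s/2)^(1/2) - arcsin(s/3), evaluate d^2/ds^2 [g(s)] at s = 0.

-1/16

Add the two expansions coefficient-wise.
The coefficient of s^2 in the expansion is -1/32, so g′′(0) = 2! * (-1/32) = -1/16.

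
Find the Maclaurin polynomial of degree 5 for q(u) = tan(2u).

64*u^5/15 + 8*u^3/3 + 2*u

[u^0] = 0;  [u^1] = 2;  [u^2] = 0;  [u^3] = 8/3;  [u^4] = 0;  [u^5] = 64/15.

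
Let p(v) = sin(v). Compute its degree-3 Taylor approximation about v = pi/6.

-sqrt(3)*(v - pi/6)^3/12 - (v - pi/6)^2/4 + sqrt(3)*(v - pi/6)/2 + 1/2

Use the known series and substitute for the argument.
p(pi/6) = 1/2
p′(pi/6) = sqrt(3)/2
p′′(pi/6) = -1/2
p′′′(pi/6) = -sqrt(3)/2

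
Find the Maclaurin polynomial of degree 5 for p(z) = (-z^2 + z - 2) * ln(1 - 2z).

172*z^5/15 + 22*z^4/3 + 16*z^3/3 + 2*z^2 + 4*z

Multiply each power in the prefactor through the base expansion.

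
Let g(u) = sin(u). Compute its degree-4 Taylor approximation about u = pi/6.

(u - pi/6)^4/48 - sqrt(3)*(u - pi/6)^3/12 - (u - pi/6)^2/4 + sqrt(3)*(u - pi/6)/2 + 1/2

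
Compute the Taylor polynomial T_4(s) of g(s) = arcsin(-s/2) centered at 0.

-s^3/48 - s/2

Use the known series and substitute for the argument.
[s^0] = 0;  [s^1] = -1/2;  [s^2] = 0;  [s^3] = -1/48;  [s^4] = 0.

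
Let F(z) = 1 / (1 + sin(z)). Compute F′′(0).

Expand as Σ (-1)^k u^k with u equal to the inner function's series.
From the series, [z^2] F = 1; multiply by 2! = 2 to get 2.

2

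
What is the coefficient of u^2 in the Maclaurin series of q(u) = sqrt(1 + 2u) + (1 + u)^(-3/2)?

11/8

Add the two expansions coefficient-wise.
[u^0] = 2;  [u^1] = -1/2;  [u^2] = 11/8.
So c_2 = q′′(0)/2! = 11/8.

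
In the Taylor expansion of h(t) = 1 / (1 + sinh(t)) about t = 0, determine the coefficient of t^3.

-7/6

Expand as Σ (-1)^k u^k with u equal to the inner function's series.
h(0) = 1
h′(0) = -1
h′′(0) = 2
h′′′(0) = -7
The Taylor polynomial is Σ h^(k)(0)/k! · t^k.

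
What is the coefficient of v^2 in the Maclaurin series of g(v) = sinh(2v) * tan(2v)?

Multiply the two series term by term and collect like powers.
g(0) = 0
g′(0) = 0
g′′(0) = 8

4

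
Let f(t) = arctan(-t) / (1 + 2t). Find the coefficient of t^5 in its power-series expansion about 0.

Expand each factor separately, then convolve coefficients.
f(0) = 0
f′(0) = -1
f′′(0) = 4
f′′′(0) = -22
f^(4)(0) = 176
f^(5)(0) = -1784
So c_5 = f^(5)(0)/5! = -223/15.

-223/15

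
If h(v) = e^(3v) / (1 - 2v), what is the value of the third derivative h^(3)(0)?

201

Write out both Maclaurin series and multiply, keeping only the needed powers.
From the series, [v^3] h = 67/2; multiply by 3! = 6 to get 201.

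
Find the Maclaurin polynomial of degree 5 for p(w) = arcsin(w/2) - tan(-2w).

Add the two expansions coefficient-wise.
p(0) = 0
p′(0) = 5/2
p′′(0) = 0
p′′′(0) = 129/8
p^(4)(0) = 0
p^(5)(0) = 16393/32

16393*w^5/3840 + 43*w^3/16 + 5*w/2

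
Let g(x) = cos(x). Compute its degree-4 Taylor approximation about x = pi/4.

sqrt(2)*(x - pi/4)^4/48 + sqrt(2)*(x - pi/4)^3/12 - sqrt(2)*(x - pi/4)^2/4 - sqrt(2)*(x - pi/4)/2 + sqrt(2)/2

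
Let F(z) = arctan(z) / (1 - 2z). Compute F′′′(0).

22

Multiply the two series term by term and collect like powers.
From the series, [z^3] F = 11/3; multiply by 3! = 6 to get 22.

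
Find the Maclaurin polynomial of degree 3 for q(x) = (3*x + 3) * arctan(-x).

x^3 - 3*x^2 - 3*x

Multiply each power in the prefactor through the base expansion.
q(0) = 0
q′(0) = -3
q′′(0) = -6
q′′′(0) = 6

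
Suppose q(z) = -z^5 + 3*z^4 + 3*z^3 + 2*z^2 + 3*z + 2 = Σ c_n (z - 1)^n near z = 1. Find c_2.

19

q(1) = 12
q′(1) = 23
q′′(1) = 38
So c_2 = q′′(1)/2! = 19.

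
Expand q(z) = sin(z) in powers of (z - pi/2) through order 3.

Compute the successive derivatives at the expansion point and divide by k!.

1 - (z - pi/2)^2/2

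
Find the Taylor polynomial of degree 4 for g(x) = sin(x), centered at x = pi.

(x - pi)^3/6 - (x - pi)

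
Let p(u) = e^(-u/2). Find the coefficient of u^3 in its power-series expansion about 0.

-1/48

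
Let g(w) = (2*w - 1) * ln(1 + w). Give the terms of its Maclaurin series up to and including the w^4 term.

11*w^4/12 - 4*w^3/3 + 5*w^2/2 - w

Multiply each power in the prefactor through the base expansion.
g(0) = 0
g′(0) = -1
g′′(0) = 5
g′′′(0) = -8
g^(4)(0) = 22
Dividing each by k! gives the coefficients c_0, ..., c_4.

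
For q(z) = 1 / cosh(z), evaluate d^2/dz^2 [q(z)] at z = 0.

Invert the denominator's series and multiply.
The coefficient of z^2 in the expansion is -1/2, so q′′(0) = 2! * (-1/2) = -1.

-1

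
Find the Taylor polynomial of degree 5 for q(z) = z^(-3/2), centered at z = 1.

Apply the Taylor formula c_k = f^(k)(a)/k!.

-693*(z - 1)^5/256 + 315*(z - 1)^4/128 - 35*(z - 1)^3/16 + 15*(z - 1)^2/8 - 3*(z - 1)/2 + 1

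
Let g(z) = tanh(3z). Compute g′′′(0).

Apply the Taylor formula c_k = f^(k)(a)/k!.
The coefficient of z^3 in the expansion is -9, so g′′′(0) = 3! * (-9) = -54.

-54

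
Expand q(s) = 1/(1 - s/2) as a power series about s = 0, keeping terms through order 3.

Use the known series and substitute for the argument.

s^3/8 + s^2/4 + s/2 + 1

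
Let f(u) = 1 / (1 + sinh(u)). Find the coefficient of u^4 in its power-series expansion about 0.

Use the geometric series for the reciprocal, then substitute.
f(0) = 1
f′(0) = -1
f′′(0) = 2
f′′′(0) = -7
f^(4)(0) = 32
Then c_k = f^(k)(0)/k! gives each Taylor coefficient.

4/3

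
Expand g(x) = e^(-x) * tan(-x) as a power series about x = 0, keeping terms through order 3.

Multiply the two series term by term and collect like powers.
g(0) = 0
g′(0) = -1
g′′(0) = 2
g′′′(0) = -5
The Taylor polynomial is Σ g^(k)(0)/k! · x^k.

-5*x^3/6 + x^2 - x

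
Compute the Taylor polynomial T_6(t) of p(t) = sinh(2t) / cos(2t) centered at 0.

Divide the numerator series by the denominator series (power-series long division).
p(0) = 0
p′(0) = 2
p′′(0) = 0
p′′′(0) = 32
p^(4)(0) = 0
p^(5)(0) = 1152
p^(6)(0) = 0
Dividing each by k! gives the coefficients c_0, ..., c_6.

48*t^5/5 + 16*t^3/3 + 2*t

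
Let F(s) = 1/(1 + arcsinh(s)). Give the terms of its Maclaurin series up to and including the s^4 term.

Substitute the inner expansion into the outer series and collect powers.
[s^0] = 1;  [s^1] = -1;  [s^2] = 1;  [s^3] = -5/6;  [s^4] = 2/3.

2*s^4/3 - 5*s^3/6 + s^2 - s + 1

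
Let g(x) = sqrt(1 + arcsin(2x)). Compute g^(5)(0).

Substitute the inner expansion into the outer series and collect powers.
From the series, [x^5] g = 123/40; multiply by 5! = 120 to get 369.

369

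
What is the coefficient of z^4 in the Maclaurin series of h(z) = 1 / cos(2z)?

Write the quotient as an unknown series and match coefficients against numerator = denominator · series.
[z^0] = 1;  [z^1] = 0;  [z^2] = 2;  [z^3] = 0;  [z^4] = 10/3.

10/3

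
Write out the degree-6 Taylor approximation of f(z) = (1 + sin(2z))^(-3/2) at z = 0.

Substitute the inner expansion into the outer series and collect powers.

4225*z^6/48 - 2081*z^5/40 + 235*z^4/8 - 31*z^3/2 + 15*z^2/2 - 3*z + 1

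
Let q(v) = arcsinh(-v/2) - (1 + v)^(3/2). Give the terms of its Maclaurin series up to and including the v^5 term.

3*v^5/320 - 3*v^4/128 + v^3/12 - 3*v^2/8 - 2*v - 1

Add the two expansions coefficient-wise.
q(0) = -1
q′(0) = -2
q′′(0) = -3/4
q′′′(0) = 1/2
q^(4)(0) = -9/16
q^(5)(0) = 9/8
Then c_k = q^(k)(0)/k! gives each Taylor coefficient.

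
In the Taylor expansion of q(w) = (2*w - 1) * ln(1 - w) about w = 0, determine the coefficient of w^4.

-5/12

Distribute the polynomial across the series and collect like powers.
So c_4 = q^(4)(0)/4! = -5/12.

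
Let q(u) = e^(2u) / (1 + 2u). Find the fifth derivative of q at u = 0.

Multiply the two series term by term and collect like powers.
From the series, [u^5] q = -176/15; multiply by 5! = 120 to get -1408.

-1408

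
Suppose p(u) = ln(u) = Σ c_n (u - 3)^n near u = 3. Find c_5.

Apply the Taylor formula c_k = f^(k)(a)/k!.

1/1215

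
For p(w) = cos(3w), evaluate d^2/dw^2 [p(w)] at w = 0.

-9

The coefficient of w^2 in the expansion is -9/2, so p′′(0) = 2! * (-9/2) = -9.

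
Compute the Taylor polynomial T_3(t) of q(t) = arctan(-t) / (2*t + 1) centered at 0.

-11*t^3/3 + 2*t^2 - t

Multiply the numerator's expansion by the denominator's geometric series.
q(0) = 0
q′(0) = -1
q′′(0) = 4
q′′′(0) = -22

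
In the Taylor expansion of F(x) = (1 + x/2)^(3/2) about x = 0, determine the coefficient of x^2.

3/32

Apply the Taylor formula c_k = f^(k)(a)/k!.
[x^0] = 1;  [x^1] = 3/4;  [x^2] = 3/32.
So c_2 = F′′(0)/2! = 3/32.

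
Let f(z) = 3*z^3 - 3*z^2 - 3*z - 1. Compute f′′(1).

From the series, [(z - 1)^2] f = 6; multiply by 2! = 2 to get 12.

12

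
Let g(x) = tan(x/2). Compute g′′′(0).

From the series, [x^3] g = 1/24; multiply by 3! = 6 to get 1/4.

1/4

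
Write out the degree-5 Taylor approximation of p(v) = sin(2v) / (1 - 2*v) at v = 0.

404*v^5/15 + 40*v^4/3 + 20*v^3/3 + 4*v^2 + 2*v

Multiply the numerator's expansion by the denominator's geometric series.
[v^0] = 0;  [v^1] = 2;  [v^2] = 4;  [v^3] = 20/3;  [v^4] = 40/3;  [v^5] = 404/15.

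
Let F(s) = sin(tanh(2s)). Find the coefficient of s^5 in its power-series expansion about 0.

Let u equal the inner series; expand the outer function in u and truncate.
F(0) = 0
F′(0) = 2
F′′(0) = 0
F′′′(0) = -24
F^(4)(0) = 0
F^(5)(0) = 1184
So c_5 = F^(5)(0)/5! = 148/15.

148/15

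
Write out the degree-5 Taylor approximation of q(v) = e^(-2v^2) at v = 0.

2*v^4 - 2*v^2 + 1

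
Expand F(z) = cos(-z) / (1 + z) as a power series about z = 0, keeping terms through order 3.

Write out both Maclaurin series and multiply, keeping only the needed powers.
F(0) = 1
F′(0) = -1
F′′(0) = 1
F′′′(0) = -3

-z^3/2 + z^2/2 - z + 1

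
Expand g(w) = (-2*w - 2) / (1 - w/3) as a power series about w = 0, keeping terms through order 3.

-8*w^3/27 - 8*w^2/9 - 8*w/3 - 2

Distribute the polynomial across the series and collect like powers.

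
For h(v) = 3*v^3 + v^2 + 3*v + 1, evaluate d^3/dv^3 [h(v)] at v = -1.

18

From the series, [(v + 1)^3] h = 3; multiply by 3! = 6 to get 18.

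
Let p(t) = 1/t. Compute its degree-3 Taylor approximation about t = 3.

-(t - 3)^3/81 + (t - 3)^2/27 - (t - 3)/9 + 1/3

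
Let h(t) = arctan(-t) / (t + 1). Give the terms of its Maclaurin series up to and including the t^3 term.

Use 1/(1 - r) = Σ r^k on the denominator, then take the Cauchy product.
h(0) = 0
h′(0) = -1
h′′(0) = 2
h′′′(0) = -4

-2*t^3/3 + t^2 - t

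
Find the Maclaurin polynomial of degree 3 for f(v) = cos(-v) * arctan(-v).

Expand each factor separately, then convolve coefficients.
[v^0] = 0;  [v^1] = -1;  [v^2] = 0;  [v^3] = 5/6.

5*v^3/6 - v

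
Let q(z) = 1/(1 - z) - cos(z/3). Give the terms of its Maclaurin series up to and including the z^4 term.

1943*z^4/1944 + z^3 + 19*z^2/18 + z

Combine the two series term by term.
[z^0] = 0;  [z^1] = 1;  [z^2] = 19/18;  [z^3] = 1;  [z^4] = 1943/1944.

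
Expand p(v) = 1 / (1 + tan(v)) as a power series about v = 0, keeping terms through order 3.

Write 1/(1+u) = 1 - u + u^2 - u^3 + ... and substitute the series for u.
p(0) = 1
p′(0) = -1
p′′(0) = 2
p′′′(0) = -8
Dividing each by k! gives the coefficients c_0, ..., c_3.

-4*v^3/3 + v^2 - v + 1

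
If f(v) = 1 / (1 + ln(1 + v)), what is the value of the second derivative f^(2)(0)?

Expand as Σ (-1)^k u^k with u equal to the inner function's series.
From the series, [v^2] f = 3/2; multiply by 2! = 2 to get 3.

3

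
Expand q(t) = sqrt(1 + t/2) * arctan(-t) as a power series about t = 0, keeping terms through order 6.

Take the Cauchy product of the two expansions.
q(0) = 0
q′(0) = -1
q′′(0) = -1/2
q′′′(0) = 35/16
q^(4)(0) = 29/16
q^(5)(0) = -6389/256
q^(6)(0) = -17787/512
Dividing each by k! gives the coefficients c_0, ..., c_6.

-5929*t^6/122880 - 6389*t^5/30720 + 29*t^4/384 + 35*t^3/96 - t^2/4 - t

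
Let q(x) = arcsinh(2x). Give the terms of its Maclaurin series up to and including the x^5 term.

Differentiate repeatedly and evaluate at the center.
[x^0] = 0;  [x^1] = 2;  [x^2] = 0;  [x^3] = -4/3;  [x^4] = 0;  [x^5] = 12/5.

12*x^5/5 - 4*x^3/3 + 2*x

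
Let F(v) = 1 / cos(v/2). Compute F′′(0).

1/4

Write the quotient as an unknown series and match coefficients against numerator = denominator · series.
The coefficient of v^2 in the expansion is 1/8, so F′′(0) = 2! * (1/8) = 1/4.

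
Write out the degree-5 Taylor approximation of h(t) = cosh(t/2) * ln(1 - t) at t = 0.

-469*t^5/1920 - 5*t^4/16 - 11*t^3/24 - t^2/2 - t

Take the Cauchy product of the two expansions.
[t^0] = 0;  [t^1] = -1;  [t^2] = -1/2;  [t^3] = -11/24;  [t^4] = -5/16;  [t^5] = -469/1920.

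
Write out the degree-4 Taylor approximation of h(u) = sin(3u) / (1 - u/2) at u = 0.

Take the Cauchy product of the two expansions.

-15*u^4/8 - 15*u^3/4 + 3*u^2/2 + 3*u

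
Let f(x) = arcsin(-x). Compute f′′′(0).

The coefficient of x^3 in the expansion is -1/6, so f′′′(0) = 3! * (-1/6) = -1.

-1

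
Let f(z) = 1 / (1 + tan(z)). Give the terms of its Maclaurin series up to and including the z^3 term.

-4*z^3/3 + z^2 - z + 1

Write 1/(1+u) = 1 - u + u^2 - u^3 + ... and substitute the series for u.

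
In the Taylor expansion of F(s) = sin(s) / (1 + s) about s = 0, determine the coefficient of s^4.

Take the Cauchy product of the two expansions.
F(0) = 0
F′(0) = 1
F′′(0) = -2
F′′′(0) = 5
F^(4)(0) = -20

-5/6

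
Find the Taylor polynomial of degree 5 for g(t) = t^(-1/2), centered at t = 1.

-63*(t - 1)^5/256 + 35*(t - 1)^4/128 - 5*(t - 1)^3/16 + 3*(t - 1)^2/8 - (t - 1)/2 + 1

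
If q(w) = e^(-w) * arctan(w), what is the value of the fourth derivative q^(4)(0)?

Write out both Maclaurin series and multiply, keeping only the needed powers.
From the series, [w^4] q = 1/6; multiply by 4! = 24 to get 4.

4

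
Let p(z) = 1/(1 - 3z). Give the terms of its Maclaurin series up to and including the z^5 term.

243*z^5 + 81*z^4 + 27*z^3 + 9*z^2 + 3*z + 1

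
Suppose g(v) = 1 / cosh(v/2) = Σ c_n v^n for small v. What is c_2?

Write the quotient as an unknown series and match coefficients against numerator = denominator · series.

-1/8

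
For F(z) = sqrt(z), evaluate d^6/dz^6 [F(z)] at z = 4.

-945/131072

Use the known series and substitute for the argument.
The coefficient of (z - 4)^6 in the expansion is -21/2097152, so F^(6)(4) = 6! * (-21/2097152) = -945/131072.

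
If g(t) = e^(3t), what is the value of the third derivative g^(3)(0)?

27

The coefficient of t^3 in the expansion is 9/2, so g′′′(0) = 3! * (9/2) = 27.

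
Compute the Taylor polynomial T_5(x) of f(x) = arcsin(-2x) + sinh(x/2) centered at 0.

-1843*x^5/768 - 21*x^3/16 - 3*x/2

Expand each term separately and add.
f(0) = 0
f′(0) = -3/2
f′′(0) = 0
f′′′(0) = -63/8
f^(4)(0) = 0
f^(5)(0) = -9215/32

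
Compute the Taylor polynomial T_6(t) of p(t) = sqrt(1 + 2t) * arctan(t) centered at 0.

109*t^6/120 - 31*t^5/120 + t^4/6 - 5*t^3/6 + t^2 + t

Expand each factor separately, then convolve coefficients.
[t^0] = 0;  [t^1] = 1;  [t^2] = 1;  [t^3] = -5/6;  [t^4] = 1/6;  [t^5] = -31/120;  [t^6] = 109/120.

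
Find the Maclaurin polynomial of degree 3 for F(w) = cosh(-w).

w^2/2 + 1

[w^0] = 1;  [w^1] = 0;  [w^2] = 1/2;  [w^3] = 0.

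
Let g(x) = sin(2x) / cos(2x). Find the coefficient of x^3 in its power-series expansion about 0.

8/3

Write the quotient as an unknown series and match coefficients against numerator = denominator · series.
g(0) = 0
g′(0) = 2
g′′(0) = 0
g′′′(0) = 16
Then c_k = g^(k)(0)/k! gives each Taylor coefficient.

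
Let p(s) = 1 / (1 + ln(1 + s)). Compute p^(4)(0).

88

Expand as Σ (-1)^k u^k with u equal to the inner function's series.
From the series, [s^4] p = 11/3; multiply by 4! = 24 to get 88.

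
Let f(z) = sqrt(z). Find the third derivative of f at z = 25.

3/25000

Differentiate repeatedly and evaluate at the center.
The coefficient of (z - 25)^3 in the expansion is 1/50000, so f′′′(25) = 3! * (1/50000) = 3/25000.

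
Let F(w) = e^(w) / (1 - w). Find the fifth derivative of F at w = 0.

326

Multiply the numerator's expansion by the denominator's geometric series.
The coefficient of w^5 in the expansion is 163/60, so F^(5)(0) = 5! * (163/60) = 326.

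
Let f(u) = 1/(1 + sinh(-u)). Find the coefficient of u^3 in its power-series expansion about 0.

7/6

Plug the Maclaurin series of the inner function into that of the outer and collect terms.
f(0) = 1
f′(0) = 1
f′′(0) = 2
f′′′(0) = 7
So c_3 = f′′′(0)/3! = 7/6.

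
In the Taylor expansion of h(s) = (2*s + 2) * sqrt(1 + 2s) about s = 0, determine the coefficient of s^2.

Multiply each power in the prefactor through the base expansion.
h(0) = 2
h′(0) = 4
h′′(0) = 2
The Taylor polynomial is Σ h^(k)(0)/k! · s^k.

1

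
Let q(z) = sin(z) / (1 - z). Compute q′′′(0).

Expand each factor separately, then convolve coefficients.
The coefficient of z^3 in the expansion is 5/6, so q′′′(0) = 3! * (5/6) = 5.

5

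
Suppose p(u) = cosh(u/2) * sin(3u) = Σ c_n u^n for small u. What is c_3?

-33/8

Multiply the two series term by term and collect like powers.
So c_3 = p′′′(0)/3! = -33/8.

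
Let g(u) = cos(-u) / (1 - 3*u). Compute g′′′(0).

153

Multiply the numerator's expansion by the denominator's geometric series.
From the series, [u^3] g = 51/2; multiply by 3! = 6 to get 153.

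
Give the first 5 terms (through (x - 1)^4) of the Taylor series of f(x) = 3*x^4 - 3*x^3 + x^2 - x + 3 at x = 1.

3*(x - 1)^4 + 9*(x - 1)^3 + 10*(x - 1)^2 + 4*(x - 1) + 3

f(1) = 3
f′(1) = 4
f′′(1) = 20
f′′′(1) = 54
f^(4)(1) = 72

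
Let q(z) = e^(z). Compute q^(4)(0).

1

The coefficient of z^4 in the expansion is 1/24, so q^(4)(0) = 4! * (1/24) = 1.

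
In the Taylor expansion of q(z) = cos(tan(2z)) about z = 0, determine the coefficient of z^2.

Compose series: expand the inner function first, then feed it into the outer expansion.
q(0) = 1
q′(0) = 0
q′′(0) = -4
So c_2 = q′′(0)/2! = -2.

-2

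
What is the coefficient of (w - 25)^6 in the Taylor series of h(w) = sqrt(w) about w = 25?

-21/50000000000

Apply the Taylor formula c_k = f^(k)(a)/k!.
[(w - 25)^0] = 5;  [(w - 25)^1] = 1/10;  [(w - 25)^2] = -1/1000;  [(w - 25)^3] = 1/50000;  [(w - 25)^4] = -1/2000000;  [(w - 25)^5] = 7/500000000;  [(w - 25)^6] = -21/50000000000.
So c_6 = h^(6)(25)/6! = -21/50000000000.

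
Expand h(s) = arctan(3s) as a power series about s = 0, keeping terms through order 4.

h(0) = 0
h′(0) = 3
h′′(0) = 0
h′′′(0) = -54
h^(4)(0) = 0

-9*s^3 + 3*s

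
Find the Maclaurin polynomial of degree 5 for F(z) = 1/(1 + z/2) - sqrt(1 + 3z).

Expand each term separately and add.
F(0) = 0
F′(0) = -2
F′′(0) = 11/4
F′′′(0) = -87/8
F^(4)(0) = 1239/16
F^(5)(0) = -25635/32
Then c_k = F^(k)(0)/k! gives each Taylor coefficient.

-1709*z^5/256 + 413*z^4/128 - 29*z^3/16 + 11*z^2/8 - 2*z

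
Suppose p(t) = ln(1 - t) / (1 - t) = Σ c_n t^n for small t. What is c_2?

Expand 1/(denominator) as a geometric series and multiply by the numerator's series.
p(0) = 0
p′(0) = -1
p′′(0) = -3
The Taylor polynomial is Σ p^(k)(0)/k! · t^k.

-3/2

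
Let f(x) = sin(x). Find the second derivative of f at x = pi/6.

-1/2

The coefficient of (x - pi/6)^2 in the expansion is -1/4, so f′′(pi/6) = 2! * (-1/4) = -1/2.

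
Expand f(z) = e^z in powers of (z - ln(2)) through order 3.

f(ln(2)) = 2
f′(ln(2)) = 2
f′′(ln(2)) = 2
f′′′(ln(2)) = 2

(z - ln(2))^3/3 + (z - ln(2))^2 + 2*(z - ln(2)) + 2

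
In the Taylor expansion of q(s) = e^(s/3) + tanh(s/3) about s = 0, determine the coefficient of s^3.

-1/162

Expand each term separately and add.
So c_3 = q′′′(0)/3! = -1/162.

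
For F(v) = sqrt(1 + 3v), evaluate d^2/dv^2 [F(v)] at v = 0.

The coefficient of v^2 in the expansion is -9/8, so F′′(0) = 2! * (-9/8) = -9/4.

-9/4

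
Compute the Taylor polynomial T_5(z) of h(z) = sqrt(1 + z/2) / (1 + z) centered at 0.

-5797*z^5/8192 + 1451*z^4/2048 - 91*z^3/128 + 23*z^2/32 - 3*z/4 + 1

Take the Cauchy product of the two expansions.
h(0) = 1
h′(0) = -3/4
h′′(0) = 23/16
h′′′(0) = -273/64
h^(4)(0) = 4353/256
h^(5)(0) = -86955/1024
The Taylor polynomial is Σ h^(k)(0)/k! · z^k.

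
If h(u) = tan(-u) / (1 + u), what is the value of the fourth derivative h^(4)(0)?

32

Write out both Maclaurin series and multiply, keeping only the needed powers.
From the series, [u^4] h = 4/3; multiply by 4! = 24 to get 32.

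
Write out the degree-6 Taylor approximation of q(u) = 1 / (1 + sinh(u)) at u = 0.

77*u^6/45 - 181*u^5/120 + 4*u^4/3 - 7*u^3/6 + u^2 - u + 1

Write 1/(1+u) = 1 - u + u^2 - u^3 + ... and substitute the series for u.
q(0) = 1
q′(0) = -1
q′′(0) = 2
q′′′(0) = -7
q^(4)(0) = 32
q^(5)(0) = -181
q^(6)(0) = 1232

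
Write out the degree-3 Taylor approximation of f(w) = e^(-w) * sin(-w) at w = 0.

-w^3/3 + w^2 - w

Write out both Maclaurin series and multiply, keeping only the needed powers.
f(0) = 0
f′(0) = -1
f′′(0) = 2
f′′′(0) = -2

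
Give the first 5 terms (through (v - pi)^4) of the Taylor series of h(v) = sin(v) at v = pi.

(v - pi)^3/6 - (v - pi)

Apply the Taylor formula c_k = f^(k)(a)/k!.
h(pi) = 0
h′(pi) = -1
h′′(pi) = 0
h′′′(pi) = 1
h^(4)(pi) = 0
The Taylor polynomial is Σ h^(k)(pi)/k! · (v - pi)^k.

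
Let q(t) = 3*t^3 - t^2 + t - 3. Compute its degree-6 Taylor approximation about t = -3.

Differentiate repeatedly and evaluate at the center.

3*(t + 3)^3 - 28*(t + 3)^2 + 88*(t + 3) - 96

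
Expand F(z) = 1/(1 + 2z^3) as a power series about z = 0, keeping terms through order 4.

1 - 2*z^3

Compute the successive derivatives at the expansion point and divide by k!.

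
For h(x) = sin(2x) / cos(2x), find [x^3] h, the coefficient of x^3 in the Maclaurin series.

Write the quotient as an unknown series and match coefficients against numerator = denominator · series.
[x^0] = 0;  [x^1] = 2;  [x^2] = 0;  [x^3] = 8/3.
So c_3 = h′′′(0)/3! = 8/3.

8/3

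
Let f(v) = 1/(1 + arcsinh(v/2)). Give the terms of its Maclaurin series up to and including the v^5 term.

Plug the Maclaurin series of the inner function into that of the outer and collect terms.
[v^0] = 1;  [v^1] = -1/2;  [v^2] = 1/4;  [v^3] = -5/48;  [v^4] = 1/24;  [v^5] = -23/1280.

-23*v^5/1280 + v^4/24 - 5*v^3/48 + v^2/4 - v/2 + 1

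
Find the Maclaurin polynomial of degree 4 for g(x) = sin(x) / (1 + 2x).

Write out both Maclaurin series and multiply, keeping only the needed powers.
g(0) = 0
g′(0) = 1
g′′(0) = -4
g′′′(0) = 23
g^(4)(0) = -184

-23*x^4/3 + 23*x^3/6 - 2*x^2 + x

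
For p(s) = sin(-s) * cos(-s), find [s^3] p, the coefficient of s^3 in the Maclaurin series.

Write out both Maclaurin series and multiply, keeping only the needed powers.
p(0) = 0
p′(0) = -1
p′′(0) = 0
p′′′(0) = 4

2/3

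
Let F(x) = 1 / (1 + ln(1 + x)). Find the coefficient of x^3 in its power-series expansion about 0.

-7/3

Use the geometric series for the reciprocal, then substitute.
F(0) = 1
F′(0) = -1
F′′(0) = 3
F′′′(0) = -14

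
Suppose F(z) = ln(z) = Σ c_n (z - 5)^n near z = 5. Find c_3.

[(z - 5)^0] = ln(5);  [(z - 5)^1] = 1/5;  [(z - 5)^2] = -1/50;  [(z - 5)^3] = 1/375.

1/375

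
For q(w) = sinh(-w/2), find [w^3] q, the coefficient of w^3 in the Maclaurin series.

Apply the Taylor formula c_k = f^(k)(a)/k!.
[w^0] = 0;  [w^1] = -1/2;  [w^2] = 0;  [w^3] = -1/48.
So c_3 = q′′′(0)/3! = -1/48.

-1/48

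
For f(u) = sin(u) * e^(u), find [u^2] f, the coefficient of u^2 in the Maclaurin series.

1

Multiply the two series term by term and collect like powers.
So c_2 = f′′(0)/2! = 1.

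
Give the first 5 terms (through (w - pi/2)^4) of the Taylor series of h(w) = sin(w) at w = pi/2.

h(pi/2) = 1
h′(pi/2) = 0
h′′(pi/2) = -1
h′′′(pi/2) = 0
h^(4)(pi/2) = 1

(w - pi/2)^4/24 - (w - pi/2)^2/2 + 1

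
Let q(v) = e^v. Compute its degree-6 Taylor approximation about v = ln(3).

(v - ln(3))^6/240 + (v - ln(3))^5/40 + (v - ln(3))^4/8 + (v - ln(3))^3/2 + 3*(v - ln(3))^2/2 + 3*(v - ln(3)) + 3

[(v - ln(3))^0] = 3;  [(v - ln(3))^1] = 3;  [(v - ln(3))^2] = 3/2;  [(v - ln(3))^3] = 1/2;  [(v - ln(3))^4] = 1/8;  [(v - ln(3))^5] = 1/40;  [(v - ln(3))^6] = 1/240.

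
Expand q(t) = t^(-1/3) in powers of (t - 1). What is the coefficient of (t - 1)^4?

Differentiate repeatedly and evaluate at the center.
[(t - 1)^0] = 1;  [(t - 1)^1] = -1/3;  [(t - 1)^2] = 2/9;  [(t - 1)^3] = -14/81;  [(t - 1)^4] = 35/243.

35/243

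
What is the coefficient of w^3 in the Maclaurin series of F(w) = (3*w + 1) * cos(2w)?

Shift and add copies of the series according to the polynomial's terms.
F(0) = 1
F′(0) = 3
F′′(0) = -4
F′′′(0) = -36

-6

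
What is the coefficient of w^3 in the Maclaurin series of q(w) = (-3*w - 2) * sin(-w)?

-1/3

Distribute the polynomial across the series and collect like powers.
[w^0] = 0;  [w^1] = 2;  [w^2] = 3;  [w^3] = -1/3.
So c_3 = q′′′(0)/3! = -1/3.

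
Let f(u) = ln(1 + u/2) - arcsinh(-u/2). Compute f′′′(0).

Add the two expansions coefficient-wise.
The coefficient of u^3 in the expansion is 1/48, so f′′′(0) = 3! * (1/48) = 1/8.

1/8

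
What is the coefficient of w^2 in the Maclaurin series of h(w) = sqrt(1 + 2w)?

h(0) = 1
h′(0) = 1
h′′(0) = -1
So c_2 = h′′(0)/2! = -1/2.

-1/2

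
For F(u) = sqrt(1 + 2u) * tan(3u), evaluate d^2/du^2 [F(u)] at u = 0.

Multiply the two series term by term and collect like powers.
From the series, [u^2] F = 3; multiply by 2! = 2 to get 6.

6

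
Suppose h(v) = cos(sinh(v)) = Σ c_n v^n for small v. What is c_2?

Substitute the inner expansion into the outer series and collect powers.
h(0) = 1
h′(0) = 0
h′′(0) = -1
Then c_k = h^(k)(0)/k! gives each Taylor coefficient.

-1/2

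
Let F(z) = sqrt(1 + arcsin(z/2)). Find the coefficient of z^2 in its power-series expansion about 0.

Plug the Maclaurin series of the inner function into that of the outer and collect terms.
[z^0] = 1;  [z^1] = 1/4;  [z^2] = -1/32.

-1/32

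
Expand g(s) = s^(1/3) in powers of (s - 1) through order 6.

Use the known series and substitute for the argument.
[(s - 1)^0] = 1;  [(s - 1)^1] = 1/3;  [(s - 1)^2] = -1/9;  [(s - 1)^3] = 5/81;  [(s - 1)^4] = -10/243;  [(s - 1)^5] = 22/729;  [(s - 1)^6] = -154/6561.

-154*(s - 1)^6/6561 + 22*(s - 1)^5/729 - 10*(s - 1)^4/243 + 5*(s - 1)^3/81 - (s - 1)^2/9 + (s - 1)/3 + 1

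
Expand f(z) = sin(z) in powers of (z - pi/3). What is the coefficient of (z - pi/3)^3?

-1/12

[(z - pi/3)^0] = sqrt(3)/2;  [(z - pi/3)^1] = 1/2;  [(z - pi/3)^2] = -sqrt(3)/4;  [(z - pi/3)^3] = -1/12.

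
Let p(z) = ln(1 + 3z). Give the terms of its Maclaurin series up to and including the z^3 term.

9*z^3 - 9*z^2/2 + 3*z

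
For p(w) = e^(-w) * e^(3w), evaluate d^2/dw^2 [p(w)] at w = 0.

Expand each factor separately, then convolve coefficients.
The coefficient of w^2 in the expansion is 2, so p′′(0) = 2! * (2) = 4.

4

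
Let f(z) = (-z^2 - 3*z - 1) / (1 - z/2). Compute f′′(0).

-11/2

Multiply each power in the prefactor through the base expansion.
The coefficient of z^2 in the expansion is -11/4, so f′′(0) = 2! * (-11/4) = -11/2.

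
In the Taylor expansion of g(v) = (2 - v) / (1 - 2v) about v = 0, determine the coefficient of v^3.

12

Multiply each power in the prefactor through the base expansion.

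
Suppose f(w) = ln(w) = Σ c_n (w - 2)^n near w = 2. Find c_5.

1/160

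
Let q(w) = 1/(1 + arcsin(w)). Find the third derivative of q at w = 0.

-7

Let u equal the inner series; expand the outer function in u and truncate.
From the series, [w^3] q = -7/6; multiply by 3! = 6 to get -7.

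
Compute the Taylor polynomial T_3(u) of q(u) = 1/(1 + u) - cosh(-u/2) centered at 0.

Add the two expansions coefficient-wise.
q(0) = 0
q′(0) = -1
q′′(0) = 7/4
q′′′(0) = -6
Then c_k = q^(k)(0)/k! gives each Taylor coefficient.

-u^3 + 7*u^2/8 - u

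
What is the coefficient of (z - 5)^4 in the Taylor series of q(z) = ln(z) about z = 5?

-1/2500

[(z - 5)^0] = ln(5);  [(z - 5)^1] = 1/5;  [(z - 5)^2] = -1/50;  [(z - 5)^3] = 1/375;  [(z - 5)^4] = -1/2500.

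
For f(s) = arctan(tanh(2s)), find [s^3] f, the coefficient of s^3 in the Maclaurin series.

-16/3

Compose series: expand the inner function first, then feed it into the outer expansion.
f(0) = 0
f′(0) = 2
f′′(0) = 0
f′′′(0) = -32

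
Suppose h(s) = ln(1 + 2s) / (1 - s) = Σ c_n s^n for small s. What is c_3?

8/3

Expand 1/(denominator) as a geometric series and multiply by the numerator's series.
[s^0] = 0;  [s^1] = 2;  [s^2] = 0;  [s^3] = 8/3.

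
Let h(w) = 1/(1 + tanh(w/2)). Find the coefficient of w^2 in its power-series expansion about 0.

1/4

Plug the Maclaurin series of the inner function into that of the outer and collect terms.
h(0) = 1
h′(0) = -1/2
h′′(0) = 1/2
So c_2 = h′′(0)/2! = 1/4.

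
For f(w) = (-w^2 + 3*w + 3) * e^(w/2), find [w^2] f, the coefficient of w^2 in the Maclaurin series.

Shift and add copies of the series according to the polynomial's terms.
f(0) = 3
f′(0) = 9/2
f′′(0) = 7/4
The Taylor polynomial is Σ f^(k)(0)/k! · w^k.

7/8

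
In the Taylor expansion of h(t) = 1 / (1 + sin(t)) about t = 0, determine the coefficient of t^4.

Write 1/(1+u) = 1 - u + u^2 - u^3 + ... and substitute the series for u.
[t^0] = 1;  [t^1] = -1;  [t^2] = 1;  [t^3] = -5/6;  [t^4] = 2/3.

2/3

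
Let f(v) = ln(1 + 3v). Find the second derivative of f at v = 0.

-9

Compute the successive derivatives at the expansion point and divide by k!.
From the series, [v^2] f = -9/2; multiply by 2! = 2 to get -9.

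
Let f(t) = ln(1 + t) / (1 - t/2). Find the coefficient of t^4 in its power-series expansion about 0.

Expand each factor separately, then convolve coefficients.
f(0) = 0
f′(0) = 1
f′′(0) = 0
f′′′(0) = 2
f^(4)(0) = -2

-1/12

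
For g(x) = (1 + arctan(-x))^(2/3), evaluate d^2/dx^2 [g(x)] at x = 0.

Substitute the inner expansion into the outer series and collect powers.
The coefficient of x^2 in the expansion is -1/9, so g′′(0) = 2! * (-1/9) = -2/9.

-2/9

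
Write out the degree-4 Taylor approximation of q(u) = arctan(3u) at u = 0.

-9*u^3 + 3*u

Compute the successive derivatives at the expansion point and divide by k!.
q(0) = 0
q′(0) = 3
q′′(0) = 0
q′′′(0) = -54
q^(4)(0) = 0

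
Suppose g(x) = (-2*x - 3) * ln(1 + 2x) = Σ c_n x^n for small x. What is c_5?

Multiply each power in the prefactor through the base expansion.
g(0) = 0
g′(0) = -6
g′′(0) = 4
g′′′(0) = -24
g^(4)(0) = 160
g^(5)(0) = -1344

-56/5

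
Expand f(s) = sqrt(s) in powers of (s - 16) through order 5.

7*(s - 16)^5/67108864 - 5*(s - 16)^4/2097152 + (s - 16)^3/16384 - (s - 16)^2/512 + (s - 16)/8 + 4

f(16) = 4
f′(16) = 1/8
f′′(16) = -1/256
f′′′(16) = 3/8192
f^(4)(16) = -15/262144
f^(5)(16) = 105/8388608
Dividing each by k! gives the coefficients c_0, ..., c_5.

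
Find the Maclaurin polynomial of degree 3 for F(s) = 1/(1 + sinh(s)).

Let u equal the inner series; expand the outer function in u and truncate.
F(0) = 1
F′(0) = -1
F′′(0) = 2
F′′′(0) = -7

-7*s^3/6 + s^2 - s + 1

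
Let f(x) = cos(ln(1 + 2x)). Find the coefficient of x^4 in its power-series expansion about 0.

Compose series: expand the inner function first, then feed it into the outer expansion.
f(0) = 1
f′(0) = 0
f′′(0) = -4
f′′′(0) = 24
f^(4)(0) = -160
Dividing each by k! gives the coefficients c_0, ..., c_4.

-20/3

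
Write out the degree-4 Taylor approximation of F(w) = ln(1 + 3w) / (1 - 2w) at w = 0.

15*w^4/4 + 12*w^3 + 3*w^2/2 + 3*w

Write out both Maclaurin series and multiply, keeping only the needed powers.
F(0) = 0
F′(0) = 3
F′′(0) = 3
F′′′(0) = 72
F^(4)(0) = 90
Then c_k = F^(k)(0)/k! gives each Taylor coefficient.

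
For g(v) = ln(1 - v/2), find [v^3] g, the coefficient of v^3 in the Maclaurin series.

-1/24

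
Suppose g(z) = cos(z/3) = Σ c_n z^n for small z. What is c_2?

[z^0] = 1;  [z^1] = 0;  [z^2] = -1/18.

-1/18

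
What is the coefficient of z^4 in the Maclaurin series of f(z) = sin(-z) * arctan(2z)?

Write out both Maclaurin series and multiply, keeping only the needed powers.
f(0) = 0
f′(0) = 0
f′′(0) = -4
f′′′(0) = 0
f^(4)(0) = 72
So c_4 = f^(4)(0)/4! = 3.

3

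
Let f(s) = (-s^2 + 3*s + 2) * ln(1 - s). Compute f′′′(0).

Shift and add copies of the series according to the polynomial's terms.
The coefficient of s^3 in the expansion is -7/6, so f′′′(0) = 3! * (-7/6) = -7.

-7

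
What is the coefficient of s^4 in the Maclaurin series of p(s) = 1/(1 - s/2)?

p(0) = 1
p′(0) = 1/2
p′′(0) = 1/2
p′′′(0) = 3/4
p^(4)(0) = 3/2
The Taylor polynomial is Σ p^(k)(0)/k! · s^k.

1/16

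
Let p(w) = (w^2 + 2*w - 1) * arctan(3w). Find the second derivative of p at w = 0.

12

Multiply each power in the prefactor through the base expansion.
From the series, [w^2] p = 6; multiply by 2! = 2 to get 12.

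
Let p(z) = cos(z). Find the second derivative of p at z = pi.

Apply the Taylor formula c_k = f^(k)(a)/k!.
The coefficient of (z - pi)^2 in the expansion is 1/2, so p′′(pi) = 2! * (1/2) = 1.

1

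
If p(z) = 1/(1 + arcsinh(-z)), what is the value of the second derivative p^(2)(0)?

2

Let u equal the inner series; expand the outer function in u and truncate.
From the series, [z^2] p = 1; multiply by 2! = 2 to get 2.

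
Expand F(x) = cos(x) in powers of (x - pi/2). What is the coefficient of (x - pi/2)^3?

Apply the Taylor formula c_k = f^(k)(a)/k!.

1/6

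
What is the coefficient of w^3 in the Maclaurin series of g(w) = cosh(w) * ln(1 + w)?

5/6

Take the Cauchy product of the two expansions.
g(0) = 0
g′(0) = 1
g′′(0) = -1
g′′′(0) = 5
So c_3 = g′′′(0)/3! = 5/6.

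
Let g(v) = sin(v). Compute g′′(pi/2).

From the series, [(v - pi/2)^2] g = -1/2; multiply by 2! = 2 to get -1.

-1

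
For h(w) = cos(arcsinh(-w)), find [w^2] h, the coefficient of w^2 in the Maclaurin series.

Substitute the inner expansion into the outer series and collect powers.
h(0) = 1
h′(0) = 0
h′′(0) = -1
So c_2 = h′′(0)/2! = -1/2.

-1/2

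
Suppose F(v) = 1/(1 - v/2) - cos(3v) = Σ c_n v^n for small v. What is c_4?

-53/16

Combine the two series term by term.
F(0) = 0
F′(0) = 1/2
F′′(0) = 19/2
F′′′(0) = 3/4
F^(4)(0) = -159/2
Dividing each by k! gives the coefficients c_0, ..., c_4.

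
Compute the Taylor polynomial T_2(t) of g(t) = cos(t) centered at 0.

1 - t^2/2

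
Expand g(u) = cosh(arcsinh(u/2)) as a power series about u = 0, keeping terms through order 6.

u^6/1024 - u^4/128 + u^2/8 + 1

Plug the Maclaurin series of the inner function into that of the outer and collect terms.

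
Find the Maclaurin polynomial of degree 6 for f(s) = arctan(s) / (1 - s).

13*s^6/15 + 13*s^5/15 + 2*s^4/3 + 2*s^3/3 + s^2 + s

Use 1/(1 - r) = Σ r^k on the denominator, then take the Cauchy product.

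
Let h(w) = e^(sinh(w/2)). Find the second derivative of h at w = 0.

Let u equal the inner series; expand the outer function in u and truncate.
From the series, [w^2] h = 1/8; multiply by 2! = 2 to get 1/4.

1/4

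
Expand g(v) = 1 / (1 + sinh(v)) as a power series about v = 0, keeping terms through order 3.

-7*v^3/6 + v^2 - v + 1

Use the geometric series for the reciprocal, then substitute.
g(0) = 1
g′(0) = -1
g′′(0) = 2
g′′′(0) = -7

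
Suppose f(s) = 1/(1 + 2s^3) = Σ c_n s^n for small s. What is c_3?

f(0) = 1
f′(0) = 0
f′′(0) = 0
f′′′(0) = -12

-2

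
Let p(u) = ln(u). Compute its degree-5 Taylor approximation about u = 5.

(u - 5)^5/15625 - (u - 5)^4/2500 + (u - 5)^3/375 - (u - 5)^2/50 + (u - 5)/5 + ln(5)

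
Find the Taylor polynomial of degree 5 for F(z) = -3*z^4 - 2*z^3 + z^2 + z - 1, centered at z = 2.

F(2) = -59
F′(2) = -115
F′′(2) = -166
F′′′(2) = -156
F^(4)(2) = -72
F^(5)(2) = 0

-3*(z - 2)^4 - 26*(z - 2)^3 - 83*(z - 2)^2 - 115*(z - 2) - 59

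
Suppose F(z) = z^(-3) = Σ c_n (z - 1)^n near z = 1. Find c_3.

Differentiate repeatedly and evaluate at the center.
F(1) = 1
F′(1) = -3
F′′(1) = 12
F′′′(1) = -60
Then c_k = F^(k)(1)/k! gives each Taylor coefficient.

-10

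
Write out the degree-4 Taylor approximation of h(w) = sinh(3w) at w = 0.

9*w^3/2 + 3*w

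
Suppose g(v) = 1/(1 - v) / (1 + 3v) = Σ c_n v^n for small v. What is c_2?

Write out both Maclaurin series and multiply, keeping only the needed powers.
[v^0] = 1;  [v^1] = -2;  [v^2] = 7.

7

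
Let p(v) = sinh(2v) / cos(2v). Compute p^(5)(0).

Divide the numerator series by the denominator series (power-series long division).
The coefficient of v^5 in the expansion is 48/5, so p^(5)(0) = 5! * (48/5) = 1152.

1152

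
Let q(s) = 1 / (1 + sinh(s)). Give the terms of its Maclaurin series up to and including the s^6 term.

77*s^6/45 - 181*s^5/120 + 4*s^4/3 - 7*s^3/6 + s^2 - s + 1

Write 1/(1+u) = 1 - u + u^2 - u^3 + ... and substitute the series for u.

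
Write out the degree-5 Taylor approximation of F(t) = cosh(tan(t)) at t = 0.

Substitute the inner expansion into the outer series and collect powers.
[t^0] = 1;  [t^1] = 0;  [t^2] = 1/2;  [t^3] = 0;  [t^4] = 3/8;  [t^5] = 0.

3*t^4/8 + t^2/2 + 1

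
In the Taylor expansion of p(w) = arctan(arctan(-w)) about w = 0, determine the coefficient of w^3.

Plug the Maclaurin series of the inner function into that of the outer and collect terms.
[w^0] = 0;  [w^1] = -1;  [w^2] = 0;  [w^3] = 2/3.

2/3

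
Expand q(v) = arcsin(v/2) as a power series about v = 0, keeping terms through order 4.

v^3/48 + v/2

q(0) = 0
q′(0) = 1/2
q′′(0) = 0
q′′′(0) = 1/8
q^(4)(0) = 0
The Taylor polynomial is Σ q^(k)(0)/k! · v^k.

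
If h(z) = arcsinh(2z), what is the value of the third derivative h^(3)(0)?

-8

From the series, [z^3] h = -4/3; multiply by 3! = 6 to get -8.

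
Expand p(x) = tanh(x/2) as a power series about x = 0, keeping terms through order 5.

p(0) = 0
p′(0) = 1/2
p′′(0) = 0
p′′′(0) = -1/4
p^(4)(0) = 0
p^(5)(0) = 1/2
Then c_k = p^(k)(0)/k! gives each Taylor coefficient.

x^5/240 - x^3/24 + x/2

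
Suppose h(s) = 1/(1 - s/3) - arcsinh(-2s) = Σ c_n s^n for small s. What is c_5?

Combine the two series term by term.
[s^0] = 1;  [s^1] = 7/3;  [s^2] = 1/9;  [s^3] = -35/27;  [s^4] = 1/81;  [s^5] = 2921/1215.
So c_5 = h^(5)(0)/5! = 2921/1215.

2921/1215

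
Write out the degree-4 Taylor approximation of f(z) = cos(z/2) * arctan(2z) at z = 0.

Expand each factor separately, then convolve coefficients.
f(0) = 0
f′(0) = 2
f′′(0) = 0
f′′′(0) = -35/2
f^(4)(0) = 0
Dividing each by k! gives the coefficients c_0, ..., c_4.

-35*z^3/12 + 2*z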